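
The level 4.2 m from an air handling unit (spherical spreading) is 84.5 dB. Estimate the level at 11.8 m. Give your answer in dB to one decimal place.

75.5 dB

For a point source, L₂ = L₁ − 20·log₁₀(r₂/r₁).
L₂ = 84.5 − 20·log₁₀(11.8/4.2) = 84.5 − 8.973 = 75.53 dB.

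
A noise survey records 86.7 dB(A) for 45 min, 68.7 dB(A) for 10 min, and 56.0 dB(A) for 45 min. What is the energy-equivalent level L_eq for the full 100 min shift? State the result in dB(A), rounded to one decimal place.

The energy average is taken in the linear domain: L_eq = 10·log₁₀[(Σ tᵢ·10^(Lᵢ/10))/T], T = 100 min.
Σ tᵢ·10^(Lᵢ/10) = 45·10^(86.7/10) + 10·10^(68.7/10) + 45·10^(56.0/10) = 2.114e+10.
L_eq = 10·log₁₀(2.114e+10/100) = 83.25 dB(A).

83.3 dB(A)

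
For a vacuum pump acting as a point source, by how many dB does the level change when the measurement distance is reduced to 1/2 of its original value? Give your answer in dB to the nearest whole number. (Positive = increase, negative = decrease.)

+6 dB

Point-source spreading: ΔL = −20·log₁₀(r₂/r₁).
ΔL = −20·log₁₀(0.5) = +6.02 dB.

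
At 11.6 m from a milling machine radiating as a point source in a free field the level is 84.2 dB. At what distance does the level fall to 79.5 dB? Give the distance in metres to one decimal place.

Point-source spreading drops the level by 20·log₁₀(r₂/r₁); inverting, r₂/r₁ = 10^(ΔL/20).
r₂ = 11.6·10^((84.2−79.5)/20) = 11.6·10^(4.7/20) = 19.93 m.

19.9 m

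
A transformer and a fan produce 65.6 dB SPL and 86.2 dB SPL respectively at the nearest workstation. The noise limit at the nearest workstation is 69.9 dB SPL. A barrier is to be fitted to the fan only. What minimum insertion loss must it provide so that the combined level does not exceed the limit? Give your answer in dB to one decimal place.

18.3 dB

Fixed contribution from the other source: Σ 10^(L/10) = 10^(65.6/10) = 3.631e+06 (65.60 dB SPL).
The limit corresponds to 10^(69.9/10) = 9.772e+06; subtracting the fixed part leaves 6.142e+06 for the fan, i.e. 67.88 dB SPL.
So the fan must be reduced from 86.2 to 67.88 dB SPL: IL = 18.32 dB.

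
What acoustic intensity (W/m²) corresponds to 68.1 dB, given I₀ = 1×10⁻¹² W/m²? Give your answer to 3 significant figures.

I/I₀ = 10^(68.1/10) = 6.457e+06, so I = 6.457e+06 × 10⁻¹² W/m².

6.46e-06 W/m²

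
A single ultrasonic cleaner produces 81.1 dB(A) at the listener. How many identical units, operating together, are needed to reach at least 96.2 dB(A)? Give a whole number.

The shortfall is 96.2 − 81.1 = 15.1 dB, and N units add 10·log₁₀ N, so need 10·log₁₀ N ≥ 15.1.
N ≥ 10^(15.1/10) = 32.359, so N = 33.

33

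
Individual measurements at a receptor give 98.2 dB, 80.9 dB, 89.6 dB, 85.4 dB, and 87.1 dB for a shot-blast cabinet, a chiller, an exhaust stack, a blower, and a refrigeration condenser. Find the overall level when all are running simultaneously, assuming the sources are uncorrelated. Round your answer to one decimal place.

Incoherent sources combine by intensity addition: L_total = 10·log₁₀(Σ 10^(L_i/10)).
Σ 10^(L/10) = 10^(98.2/10) + 10^(80.9/10) + 10^(89.6/10) + 10^(85.4/10) + 10^(87.1/10) = 8.502e+09.
L_total = 10·log₁₀(8.502e+09) = 99.29 dB.

99.3 dB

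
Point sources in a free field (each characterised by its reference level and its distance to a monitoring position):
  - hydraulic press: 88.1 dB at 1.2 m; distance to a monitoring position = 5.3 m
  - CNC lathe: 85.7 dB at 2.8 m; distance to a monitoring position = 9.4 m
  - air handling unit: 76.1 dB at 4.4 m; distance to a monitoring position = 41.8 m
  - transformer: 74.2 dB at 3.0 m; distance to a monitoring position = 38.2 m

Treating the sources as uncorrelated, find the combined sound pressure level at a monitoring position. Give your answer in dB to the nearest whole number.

First find each source's level at the receiver (point-source: −20·log₁₀(r/r_ref)), then combine on an intensity basis.
hydraulic press: 88.1 − 20·log₁₀(5.3/1.2) = 88.1 − 12.90 = 75.20 dB.
CNC lathe: 85.7 − 20·log₁₀(9.4/2.8) = 85.7 − 10.52 = 75.18 dB.
air handling unit: 76.1 − 20·log₁₀(41.8/4.4) = 76.1 − 19.55 = 56.55 dB.
transformer: 74.2 − 20·log₁₀(38.2/3.0) = 74.2 − 22.10 = 52.10 dB.
Σ 10^(L/10) = 6.668e+07 → L_total = 10·log₁₀(6.668e+07) = 78.24 dB.

78 dB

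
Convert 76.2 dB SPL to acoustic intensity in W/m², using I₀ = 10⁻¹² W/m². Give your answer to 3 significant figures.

4.17e-05 W/m²

I = I₀·10^(L/10) = 10⁻¹² × 10^(76.2/10) = 10^(-4.380).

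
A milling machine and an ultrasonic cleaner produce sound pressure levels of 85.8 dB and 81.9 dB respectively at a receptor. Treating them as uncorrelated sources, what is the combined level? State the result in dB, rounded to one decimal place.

Incoherent sources combine by intensity addition: L_total = 10·log₁₀(Σ 10^(L_i/10)).
Σ 10^(L/10) = 10^(85.8/10) + 10^(81.9/10) = 5.351e+08.
L_total = 10·log₁₀(5.351e+08) = 87.28 dB.

87.3 dB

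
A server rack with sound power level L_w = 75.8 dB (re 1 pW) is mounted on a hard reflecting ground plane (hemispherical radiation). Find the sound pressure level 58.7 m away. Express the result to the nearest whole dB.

32 dB

The power spreads over a hemisphere of area 2π·r², so L_p = L_w − 10·log₁₀(2π·r²).
2π·r² = 2.165e+04 m², 10·log₁₀ of that is 43.355 dB.
L_p = 75.8 − 43.355 = 32.45 dB.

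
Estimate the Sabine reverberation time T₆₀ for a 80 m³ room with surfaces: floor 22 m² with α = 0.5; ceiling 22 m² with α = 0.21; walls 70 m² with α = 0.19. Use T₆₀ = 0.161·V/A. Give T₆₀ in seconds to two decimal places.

0.45 s

A = Σ Sᵢαᵢ = 22·0.5 + 22·0.21 + 70·0.19 = 28.92 m².
T₆₀ = 0.161 × 80 / 28.92 = 0.445 s.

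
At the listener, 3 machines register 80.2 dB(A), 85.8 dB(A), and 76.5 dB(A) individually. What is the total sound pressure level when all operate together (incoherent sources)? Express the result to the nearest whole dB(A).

Incoherent sources combine by intensity addition: L_total = 10·log₁₀(Σ 10^(L_i/10)).
Σ 10^(L/10) = 10^(80.2/10) + 10^(85.8/10) + 10^(76.5/10) = 5.296e+08.
L_total = 10·log₁₀(5.296e+08) = 87.24 dB(A).

87 dB(A)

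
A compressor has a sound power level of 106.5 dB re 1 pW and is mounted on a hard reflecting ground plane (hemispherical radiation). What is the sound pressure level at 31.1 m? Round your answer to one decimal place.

68.7 dB

L_p = L_w − 10·log₁₀(2π·r²) with r = 31.1 m.
2π·r² = 6077 m², 10·log₁₀ of that is 37.837 dB.
L_p = 106.5 − 37.837 = 68.66 dB.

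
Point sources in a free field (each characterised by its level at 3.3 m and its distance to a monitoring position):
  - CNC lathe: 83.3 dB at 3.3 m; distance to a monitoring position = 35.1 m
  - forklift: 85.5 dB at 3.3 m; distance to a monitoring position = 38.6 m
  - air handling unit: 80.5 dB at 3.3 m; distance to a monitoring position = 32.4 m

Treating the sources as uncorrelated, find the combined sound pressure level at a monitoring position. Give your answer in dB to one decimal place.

67.5 dB

First find each source's level at the receiver (point-source: −20·log₁₀(r/r_ref)), then combine on an intensity basis.
CNC lathe: 83.3 − 20·log₁₀(35.1/3.3) = 83.3 − 20.54 = 62.76 dB.
forklift: 85.5 − 20·log₁₀(38.6/3.3) = 85.5 − 21.36 = 64.14 dB.
air handling unit: 80.5 − 20·log₁₀(32.4/3.3) = 80.5 − 19.84 = 60.66 dB.
Σ 10^(L/10) = 5.647e+06 → L_total = 10·log₁₀(5.647e+06) = 67.52 dB.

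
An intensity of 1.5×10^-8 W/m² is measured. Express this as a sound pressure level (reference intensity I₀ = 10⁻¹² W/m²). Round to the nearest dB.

42 dB

Dividing by I₀ shifts the exponent by 12: I/I₀ = 1.5×10^4.
L = 10·(0.1761 + 4) = 41.76 dB.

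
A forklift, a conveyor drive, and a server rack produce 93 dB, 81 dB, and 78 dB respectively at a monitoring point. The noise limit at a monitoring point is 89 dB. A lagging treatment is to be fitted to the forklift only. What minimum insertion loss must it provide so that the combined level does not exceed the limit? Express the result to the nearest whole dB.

5 dB

The untreated sources together contribute 10^(81/10) + 10^(78/10) = 1.890e+08, i.e. 82.76 dB.
The limit corresponds to 10^(89/10) = 7.943e+08; subtracting the fixed part leaves 6.053e+08 for the forklift, i.e. 87.82 dB.
Required insertion loss = 93 − 87.82 = 5.18 dB.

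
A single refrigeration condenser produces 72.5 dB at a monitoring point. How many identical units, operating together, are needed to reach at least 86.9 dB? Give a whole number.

28

N identical sources give L₁ + 10·log₁₀ N, so require 10·log₁₀ N ≥ 86.9 − 72.5 = 14.4 dB.
N ≥ 10^(14.4/10) = 27.542, so N = 28.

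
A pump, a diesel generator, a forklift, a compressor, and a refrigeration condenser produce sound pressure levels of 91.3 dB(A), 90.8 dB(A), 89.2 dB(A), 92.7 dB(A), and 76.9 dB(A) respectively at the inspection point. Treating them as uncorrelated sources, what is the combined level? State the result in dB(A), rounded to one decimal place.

For uncorrelated sources the intensities add, so convert each level to linear form, sum, and take 10·log₁₀ of the total.
Σ 10^(L/10) = 10^(91.3/10) + 10^(90.8/10) + 10^(89.2/10) + 10^(92.7/10) + 10^(76.9/10) = 5.294e+09.
L_total = 10·log₁₀(5.294e+09) = 97.24 dB(A).

97.2 dB(A)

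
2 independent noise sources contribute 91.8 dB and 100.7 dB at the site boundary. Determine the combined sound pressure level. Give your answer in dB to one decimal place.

101.2 dB

For uncorrelated sources the intensities add, so convert each level to linear form, sum, and take 10·log₁₀ of the total.
Σ 10^(L/10) = 10^(91.8/10) + 10^(100.7/10) = 1.326e+10.
L_total = 10·log₁₀(1.326e+10) = 101.23 dB.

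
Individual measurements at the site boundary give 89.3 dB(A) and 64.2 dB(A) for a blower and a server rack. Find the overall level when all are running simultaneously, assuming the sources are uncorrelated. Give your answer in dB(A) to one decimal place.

89.3 dB(A)

Incoherent sources combine by intensity addition: L_total = 10·log₁₀(Σ 10^(L_i/10)).
Σ 10^(L/10) = 10^(89.3/10) + 10^(64.2/10) = 8.538e+08.
L_total = 10·log₁₀(8.538e+08) = 89.31 dB(A).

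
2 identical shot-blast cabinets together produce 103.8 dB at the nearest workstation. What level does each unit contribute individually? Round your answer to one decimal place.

2 equal contributions raise the level by 10·log₁₀ 2 = 3.010 dB, so each unit alone gives 103.8 − 3.010.

100.8 dB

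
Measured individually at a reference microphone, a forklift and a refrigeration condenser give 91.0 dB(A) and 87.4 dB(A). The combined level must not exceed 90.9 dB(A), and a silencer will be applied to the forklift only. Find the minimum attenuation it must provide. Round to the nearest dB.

3 dB

Everything except the forklift sums to 10^(87.4/10) = 5.495e+08 in linear terms, 87.40 dB(A).
The limit corresponds to 10^(90.9/10) = 1.230e+09; subtracting the fixed part leaves 6.807e+08 for the forklift, i.e. 88.33 dB(A).
Required insertion loss = 91.0 − 88.33 = 2.67 dB.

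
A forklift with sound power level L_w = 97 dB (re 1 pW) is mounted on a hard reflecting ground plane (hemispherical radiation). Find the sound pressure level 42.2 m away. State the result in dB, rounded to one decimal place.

56.5 dB

Free-field hemispherical radiation: L_p = L_w − 10·log₁₀(2π·r²), r = 42.2 m.
2π·r² = 1.119e+04 m², 10·log₁₀ of that is 40.488 dB.
L_p = 97 − 40.488 = 56.51 dB.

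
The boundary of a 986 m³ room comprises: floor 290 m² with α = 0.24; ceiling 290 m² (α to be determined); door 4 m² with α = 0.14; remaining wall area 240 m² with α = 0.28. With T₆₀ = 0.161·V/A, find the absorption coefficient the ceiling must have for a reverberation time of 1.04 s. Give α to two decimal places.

From T₆₀ = 0.161·V/A, the target T₆₀ = 1.04 s needs A = 0.161·986/1.04 = 152.64 m².
Absorption from the other surfaces = 290·0.24 + 4·0.14 + 240·0.28 = 137.36 m², so the ceiling must supply 15.28 m² over 290 m².
α = 15.28/290 = 0.053.

0.05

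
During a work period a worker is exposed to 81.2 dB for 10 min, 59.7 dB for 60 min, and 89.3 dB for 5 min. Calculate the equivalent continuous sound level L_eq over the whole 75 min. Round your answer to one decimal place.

78.8 dB

Weight each interval's intensity by its duration and average over T = 75 min:
Σ tᵢ·10^(Lᵢ/10) = 10·10^(81.2/10) + 60·10^(59.7/10) + 5·10^(89.3/10) = 5.630e+09.
L_eq = 10·log₁₀(5.630e+09/75) = 78.75 dB.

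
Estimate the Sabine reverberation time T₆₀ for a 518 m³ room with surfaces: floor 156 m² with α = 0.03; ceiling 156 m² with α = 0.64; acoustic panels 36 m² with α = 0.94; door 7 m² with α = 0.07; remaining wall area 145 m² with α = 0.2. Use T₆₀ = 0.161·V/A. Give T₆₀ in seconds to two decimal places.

A = Σ Sᵢαᵢ = 156·0.03 + 156·0.64 + 36·0.94 + 7·0.07 + 145·0.2 = 167.85 m².
T₆₀ = 0.161 × 518 / 167.85 = 0.497 s.

0.50 s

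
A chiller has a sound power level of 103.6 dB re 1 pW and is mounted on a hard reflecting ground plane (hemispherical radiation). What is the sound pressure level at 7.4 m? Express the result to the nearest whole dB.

Free-field hemispherical radiation: L_p = L_w − 10·log₁₀(2π·r²), r = 7.4 m.
2π·r² = 344.1 m², 10·log₁₀ of that is 25.366 dB.
L_p = 103.6 − 25.366 = 78.23 dB.

78 dB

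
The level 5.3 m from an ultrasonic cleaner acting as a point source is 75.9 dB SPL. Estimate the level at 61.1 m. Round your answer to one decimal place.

54.7 dB SPL

For a point source, L₂ = L₁ − 20·log₁₀(r₂/r₁).
L₂ = 75.9 − 20·log₁₀(61.1/5.3) = 75.9 − 21.235 = 54.66 dB SPL.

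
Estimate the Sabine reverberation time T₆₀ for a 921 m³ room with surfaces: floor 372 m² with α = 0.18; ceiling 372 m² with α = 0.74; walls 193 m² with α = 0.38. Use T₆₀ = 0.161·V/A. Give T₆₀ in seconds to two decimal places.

Total absorption A = 372·0.18 + 372·0.74 + 193·0.38 = 415.58 m² sabins.
T₆₀ = 0.161 × 921 / 415.58 = 0.357 s.

0.36 s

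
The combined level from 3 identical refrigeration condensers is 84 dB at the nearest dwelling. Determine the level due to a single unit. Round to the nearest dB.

79 dB

Dividing the total intensity by 3 lowers the level by 10·log₁₀ 3 = 4.771 dB: L₁ = 84 − 4.771.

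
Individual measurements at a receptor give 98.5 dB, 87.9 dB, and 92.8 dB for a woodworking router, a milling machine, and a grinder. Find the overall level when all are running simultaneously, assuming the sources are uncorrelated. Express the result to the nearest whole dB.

For uncorrelated sources the intensities add, so convert each level to linear form, sum, and take 10·log₁₀ of the total.
Σ 10^(L/10) = 10^(98.5/10) + 10^(87.9/10) + 10^(92.8/10) = 9.602e+09.
L_total = 10·log₁₀(9.602e+09) = 99.82 dB.

100 dB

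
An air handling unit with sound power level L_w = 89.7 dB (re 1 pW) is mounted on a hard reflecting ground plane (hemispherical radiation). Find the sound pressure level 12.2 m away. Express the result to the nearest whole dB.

60 dB

L_p = L_w − 10·log₁₀(2π·r²) with r = 12.2 m.
2π·r² = 935.2 m², 10·log₁₀ of that is 29.709 dB.
L_p = 89.7 − 29.709 = 59.99 dB.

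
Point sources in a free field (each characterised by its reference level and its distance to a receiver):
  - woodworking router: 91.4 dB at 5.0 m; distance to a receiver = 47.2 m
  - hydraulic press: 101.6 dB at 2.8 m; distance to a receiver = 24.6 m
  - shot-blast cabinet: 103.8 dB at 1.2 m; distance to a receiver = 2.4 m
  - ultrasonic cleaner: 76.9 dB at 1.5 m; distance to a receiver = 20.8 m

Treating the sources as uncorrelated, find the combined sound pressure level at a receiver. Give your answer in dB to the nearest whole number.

Apply inverse-square spreading to bring every level to the receiver, then sum 10^(L/10).
woodworking router: 91.4 − 20·log₁₀(47.2/5.0) = 91.4 − 19.50 = 71.90 dB.
hydraulic press: 101.6 − 20·log₁₀(24.6/2.8) = 101.6 − 18.88 = 82.72 dB.
shot-blast cabinet: 103.8 − 20·log₁₀(2.4/1.2) = 103.8 − 6.02 = 97.78 dB.
ultrasonic cleaner: 76.9 − 20·log₁₀(20.8/1.5) = 76.9 − 22.84 = 54.06 dB.
Σ 10^(L/10) = 6.200e+09 → L_total = 10·log₁₀(6.200e+09) = 97.92 dB.

98 dB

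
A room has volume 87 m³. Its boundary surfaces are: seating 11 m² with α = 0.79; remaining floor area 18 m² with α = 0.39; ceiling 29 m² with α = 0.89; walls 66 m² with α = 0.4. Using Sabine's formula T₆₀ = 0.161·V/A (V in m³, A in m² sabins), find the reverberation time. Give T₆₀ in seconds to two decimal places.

Summing Sᵢαᵢ: 11·0.79 + 18·0.39 + 29·0.89 + 66·0.4 = 67.92 m².
T₆₀ = 0.161·V/A = 0.161·87/67.92 = 0.206 s.

0.21 s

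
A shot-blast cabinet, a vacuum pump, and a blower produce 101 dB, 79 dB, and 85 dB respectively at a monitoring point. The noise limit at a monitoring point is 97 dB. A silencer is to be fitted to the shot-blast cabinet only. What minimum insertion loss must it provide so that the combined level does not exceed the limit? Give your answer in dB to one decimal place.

4.4 dB

Everything except the shot-blast cabinet sums to 10^(79/10) + 10^(85/10) = 3.957e+08 in linear terms, 85.97 dB.
The limit corresponds to 10^(97/10) = 5.012e+09; subtracting the fixed part leaves 4.616e+09 for the shot-blast cabinet, i.e. 96.64 dB.
Required insertion loss = 101 − 96.64 = 4.36 dB.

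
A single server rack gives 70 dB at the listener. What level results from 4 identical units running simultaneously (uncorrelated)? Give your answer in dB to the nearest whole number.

With 4 equal, uncorrelated contributions the intensity is 4× that of one unit, giving a rise of 10·log₁₀ 4.
L_total = 70 + 10·log₁₀(4) = 70 + 6.021 = 76.02 dB.

76 dB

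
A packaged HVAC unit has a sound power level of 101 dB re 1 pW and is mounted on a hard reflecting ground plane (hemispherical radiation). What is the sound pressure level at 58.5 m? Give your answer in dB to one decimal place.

The power spreads over a hemisphere of area 2π·r², so L_p = L_w − 10·log₁₀(2π·r²).
2π·r² = 2.15e+04 m², 10·log₁₀ of that is 43.325 dB.
L_p = 101 − 43.325 = 57.68 dB.

57.7 dB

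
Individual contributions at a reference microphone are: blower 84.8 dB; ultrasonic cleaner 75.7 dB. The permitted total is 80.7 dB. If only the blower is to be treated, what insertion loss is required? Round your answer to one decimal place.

5.8 dB

The untreated sources together contribute 10^(75.7/10) = 3.715e+07, i.e. 75.70 dB.
To meet 80.7 dB overall, the treated blower may contribute at most 10^(80.7/10) − 3.715e+07 = 8.034e+07, i.e. 79.05 dB.
Required insertion loss = 84.8 − 79.05 = 5.75 dB.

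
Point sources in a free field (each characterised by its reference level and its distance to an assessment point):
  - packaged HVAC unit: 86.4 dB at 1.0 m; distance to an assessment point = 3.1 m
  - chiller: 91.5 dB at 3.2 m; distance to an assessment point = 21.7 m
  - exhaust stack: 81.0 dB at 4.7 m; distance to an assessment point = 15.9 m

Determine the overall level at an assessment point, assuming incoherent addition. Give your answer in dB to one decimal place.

79.4 dB

Propagate each source to the receiver with L = L_ref − 20·log₁₀(r/r_ref), then add intensities.
packaged HVAC unit: 86.4 − 20·log₁₀(3.1/1.0) = 86.4 − 9.83 = 76.57 dB.
chiller: 91.5 − 20·log₁₀(21.7/3.2) = 91.5 − 16.63 = 74.87 dB.
exhaust stack: 81.0 − 20·log₁₀(15.9/4.7) = 81.0 − 10.59 = 70.41 dB.
Σ 10^(L/10) = 8.714e+07 → L_total = 10·log₁₀(8.714e+07) = 79.40 dB.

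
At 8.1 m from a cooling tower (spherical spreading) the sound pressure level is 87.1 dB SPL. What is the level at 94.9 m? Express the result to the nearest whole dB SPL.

66 dB SPL

For a point source, L₂ = L₁ − 20·log₁₀(r₂/r₁).
L₂ = 87.1 − 20·log₁₀(94.9/8.1) = 87.1 − 21.376 = 65.72 dB SPL.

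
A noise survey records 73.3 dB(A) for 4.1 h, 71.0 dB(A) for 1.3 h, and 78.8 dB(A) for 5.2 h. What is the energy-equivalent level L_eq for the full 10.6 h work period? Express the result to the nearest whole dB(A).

77 dB(A)

The energy average is taken in the linear domain: L_eq = 10·log₁₀[(Σ tᵢ·10^(Lᵢ/10))/T], T = 10.6 h.
Σ tᵢ·10^(Lᵢ/10) = 4.1·10^(73.3/10) + 1.3·10^(71.0/10) + 5.2·10^(78.8/10) = 4.985e+08.
L_eq = 10·log₁₀(4.985e+08/10.6) = 76.72 dB(A).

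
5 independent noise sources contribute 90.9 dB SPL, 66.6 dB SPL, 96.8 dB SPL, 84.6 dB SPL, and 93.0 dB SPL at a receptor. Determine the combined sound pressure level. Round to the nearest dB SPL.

For uncorrelated sources the intensities add, so convert each level to linear form, sum, and take 10·log₁₀ of the total.
Σ 10^(L/10) = 10^(90.9/10) + 10^(66.6/10) + 10^(96.8/10) + 10^(84.6/10) + 10^(93.0/10) = 8.305e+09.
L_total = 10·log₁₀(8.305e+09) = 99.19 dB SPL.

99 dB SPL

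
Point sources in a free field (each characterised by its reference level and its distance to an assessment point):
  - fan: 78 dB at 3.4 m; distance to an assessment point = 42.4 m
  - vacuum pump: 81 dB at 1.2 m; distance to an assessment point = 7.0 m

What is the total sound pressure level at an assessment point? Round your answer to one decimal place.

66.1 dB

Apply inverse-square spreading to bring every level to the receiver, then sum 10^(L/10).
fan: 78 − 20·log₁₀(42.4/3.4) = 78 − 21.92 = 56.08 dB.
vacuum pump: 81 − 20·log₁₀(7.0/1.2) = 81 − 15.32 = 65.68 dB.
Σ 10^(L/10) = 4.105e+06 → L_total = 10·log₁₀(4.105e+06) = 66.13 dB.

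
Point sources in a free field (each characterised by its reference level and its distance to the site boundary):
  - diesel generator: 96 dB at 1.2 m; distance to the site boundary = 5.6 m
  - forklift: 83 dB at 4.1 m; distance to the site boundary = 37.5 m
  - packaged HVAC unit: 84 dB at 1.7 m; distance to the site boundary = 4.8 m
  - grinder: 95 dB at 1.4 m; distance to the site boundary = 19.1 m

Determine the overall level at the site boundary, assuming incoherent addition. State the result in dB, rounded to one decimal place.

83.7 dB

Apply inverse-square spreading to bring every level to the receiver, then sum 10^(L/10).
diesel generator: 96 − 20·log₁₀(5.6/1.2) = 96 − 13.38 = 82.62 dB.
forklift: 83 − 20·log₁₀(37.5/4.1) = 83 − 19.22 = 63.78 dB.
packaged HVAC unit: 84 − 20·log₁₀(4.8/1.7) = 84 − 9.02 = 74.98 dB.
grinder: 95 − 20·log₁₀(19.1/1.4) = 95 − 22.70 = 72.30 dB.
Σ 10^(L/10) = 2.337e+08 → L_total = 10·log₁₀(2.337e+08) = 83.69 dB.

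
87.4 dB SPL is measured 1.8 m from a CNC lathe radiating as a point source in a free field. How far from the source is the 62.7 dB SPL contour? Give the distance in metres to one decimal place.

30.9 m

Point-source spreading drops the level by 20·log₁₀(r₂/r₁); inverting, r₂/r₁ = 10^(ΔL/20).
r₂ = 1.8·10^((87.4−62.7)/20) = 1.8·10^(24.7/20) = 30.92 m.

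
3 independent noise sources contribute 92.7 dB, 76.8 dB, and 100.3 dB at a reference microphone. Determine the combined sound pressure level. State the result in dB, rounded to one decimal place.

101.0 dB

Incoherent sources combine by intensity addition: L_total = 10·log₁₀(Σ 10^(L_i/10)).
Σ 10^(L/10) = 10^(92.7/10) + 10^(76.8/10) + 10^(100.3/10) = 1.263e+10.
L_total = 10·log₁₀(1.263e+10) = 101.01 dB.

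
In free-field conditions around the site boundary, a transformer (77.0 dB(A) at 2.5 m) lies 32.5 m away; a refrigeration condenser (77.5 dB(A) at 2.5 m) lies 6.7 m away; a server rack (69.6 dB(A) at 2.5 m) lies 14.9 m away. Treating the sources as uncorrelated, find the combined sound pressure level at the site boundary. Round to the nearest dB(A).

Propagate each source to the receiver with L = L_ref − 20·log₁₀(r/r_ref), then add intensities.
transformer: 77.0 − 20·log₁₀(32.5/2.5) = 77.0 − 22.28 = 54.72 dB(A).
refrigeration condenser: 77.5 − 20·log₁₀(6.7/2.5) = 77.5 − 8.56 = 68.94 dB(A).
server rack: 69.6 − 20·log₁₀(14.9/2.5) = 69.6 − 15.50 = 54.10 dB(A).
Σ 10^(L/10) = 8.383e+06 → L_total = 10·log₁₀(8.383e+06) = 69.23 dB(A).

69 dB(A)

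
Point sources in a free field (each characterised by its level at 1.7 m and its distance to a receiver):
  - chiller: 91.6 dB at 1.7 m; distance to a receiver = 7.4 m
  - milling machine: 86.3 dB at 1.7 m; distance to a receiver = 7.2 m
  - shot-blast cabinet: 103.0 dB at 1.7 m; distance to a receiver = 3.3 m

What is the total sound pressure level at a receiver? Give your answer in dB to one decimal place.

Propagate each source to the receiver with L = L_ref − 20·log₁₀(r/r_ref), then add intensities.
chiller: 91.6 − 20·log₁₀(7.4/1.7) = 91.6 − 12.78 = 78.82 dB.
milling machine: 86.3 − 20·log₁₀(7.2/1.7) = 86.3 − 12.54 = 73.76 dB.
shot-blast cabinet: 103.0 − 20·log₁₀(3.3/1.7) = 103.0 − 5.76 = 97.24 dB.
Σ 10^(L/10) = 5.395e+09 → L_total = 10·log₁₀(5.395e+09) = 97.32 dB.

97.3 dB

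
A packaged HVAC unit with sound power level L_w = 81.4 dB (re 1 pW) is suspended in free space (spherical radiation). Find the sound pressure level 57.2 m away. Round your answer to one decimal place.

Free-field spherical radiation: L_p = L_w − 10·log₁₀(4π·r²), r = 57.2 m.
4π·r² = 4.112e+04 m², 10·log₁₀ of that is 46.140 dB.
L_p = 81.4 − 46.140 = 35.26 dB.

35.3 dB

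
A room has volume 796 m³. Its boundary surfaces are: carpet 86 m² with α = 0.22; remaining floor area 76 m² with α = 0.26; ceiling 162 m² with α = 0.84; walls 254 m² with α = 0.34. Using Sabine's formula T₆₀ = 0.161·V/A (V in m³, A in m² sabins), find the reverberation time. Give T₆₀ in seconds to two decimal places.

Total absorption A = 86·0.22 + 76·0.26 + 162·0.84 + 254·0.34 = 261.12 m² sabins.
T₆₀ = 0.161·V/A = 0.161·796/261.12 = 0.491 s.

0.49 s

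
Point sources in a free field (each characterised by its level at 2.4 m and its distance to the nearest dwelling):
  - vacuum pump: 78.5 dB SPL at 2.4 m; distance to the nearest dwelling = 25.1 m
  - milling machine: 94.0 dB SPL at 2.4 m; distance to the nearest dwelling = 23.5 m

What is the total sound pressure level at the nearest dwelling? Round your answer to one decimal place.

74.3 dB SPL

Propagate each source to the receiver with L = L_ref − 20·log₁₀(r/r_ref), then add intensities.
vacuum pump: 78.5 − 20·log₁₀(25.1/2.4) = 78.5 − 20.39 = 58.11 dB SPL.
milling machine: 94.0 − 20·log₁₀(23.5/2.4) = 94.0 − 19.82 = 74.18 dB SPL.
Σ 10^(L/10) = 2.685e+07 → L_total = 10·log₁₀(2.685e+07) = 74.29 dB SPL.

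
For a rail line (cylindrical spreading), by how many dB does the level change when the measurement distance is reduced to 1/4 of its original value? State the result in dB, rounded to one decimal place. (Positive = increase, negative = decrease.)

+6.0 dB

With cylindrical spreading the level changes by −10·log₁₀(r₂/r₁).
ΔL = −10·log₁₀(0.25) = +6.02 dB.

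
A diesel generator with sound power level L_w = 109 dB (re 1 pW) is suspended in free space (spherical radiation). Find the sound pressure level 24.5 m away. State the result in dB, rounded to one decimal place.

L_p = L_w − 10·log₁₀(4π·r²) with r = 24.5 m.
4π·r² = 7543 m², 10·log₁₀ of that is 38.775 dB.
L_p = 109 − 38.775 = 70.22 dB.

70.2 dB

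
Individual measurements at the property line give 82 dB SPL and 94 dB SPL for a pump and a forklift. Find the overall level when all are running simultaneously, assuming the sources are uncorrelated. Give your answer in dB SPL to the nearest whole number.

94 dB SPL

Incoherent sources combine by intensity addition: L_total = 10·log₁₀(Σ 10^(L_i/10)).
Σ 10^(L/10) = 10^(82/10) + 10^(94/10) = 2.670e+09.
L_total = 10·log₁₀(2.670e+09) = 94.27 dB SPL.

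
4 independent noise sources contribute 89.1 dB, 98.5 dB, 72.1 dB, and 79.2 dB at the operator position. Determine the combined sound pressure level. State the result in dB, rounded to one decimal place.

For uncorrelated sources the intensities add, so convert each level to linear form, sum, and take 10·log₁₀ of the total.
Σ 10^(L/10) = 10^(89.1/10) + 10^(98.5/10) + 10^(72.1/10) + 10^(79.2/10) = 7.992e+09.
L_total = 10·log₁₀(7.992e+09) = 99.03 dB.

99.0 dB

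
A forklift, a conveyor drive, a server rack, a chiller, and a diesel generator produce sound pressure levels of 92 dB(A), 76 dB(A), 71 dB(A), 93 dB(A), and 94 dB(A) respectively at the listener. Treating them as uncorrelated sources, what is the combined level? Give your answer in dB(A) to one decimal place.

Incoherent sources combine by intensity addition: L_total = 10·log₁₀(Σ 10^(L_i/10)).
Σ 10^(L/10) = 10^(92/10) + 10^(76/10) + 10^(71/10) + 10^(93/10) + 10^(94/10) = 6.144e+09.
L_total = 10·log₁₀(6.144e+09) = 97.88 dB(A).

97.9 dB(A)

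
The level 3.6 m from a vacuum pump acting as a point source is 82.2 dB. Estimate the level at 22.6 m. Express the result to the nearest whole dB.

For a point source, L₂ = L₁ − 20·log₁₀(r₂/r₁).
L₂ = 82.2 − 20·log₁₀(22.6/3.6) = 82.2 − 15.956 = 66.24 dB.

66 dB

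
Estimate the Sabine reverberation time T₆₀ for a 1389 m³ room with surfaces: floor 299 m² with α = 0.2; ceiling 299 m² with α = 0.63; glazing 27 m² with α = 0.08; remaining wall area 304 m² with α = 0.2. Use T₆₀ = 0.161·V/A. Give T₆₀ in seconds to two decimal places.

A = Σ Sᵢαᵢ = 299·0.2 + 299·0.63 + 27·0.08 + 304·0.2 = 311.13 m².
T₆₀ = 0.161 × 1389 / 311.13 = 0.719 s.

0.72 s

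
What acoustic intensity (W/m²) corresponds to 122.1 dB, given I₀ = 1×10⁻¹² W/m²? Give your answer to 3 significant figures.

L = 10·log₁₀(I/I₀) ⇒ I = I₀·10^(L/10) = 10⁻¹² × 10^12.21.

1.62 W/m²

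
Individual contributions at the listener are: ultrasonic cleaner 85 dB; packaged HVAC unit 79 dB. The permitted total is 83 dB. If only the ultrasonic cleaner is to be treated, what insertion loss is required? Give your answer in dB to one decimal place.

The untreated sources together contribute 10^(79/10) = 7.943e+07, i.e. 79.00 dB.
The limit corresponds to 10^(83/10) = 1.995e+08; subtracting the fixed part leaves 1.201e+08 for the ultrasonic cleaner, i.e. 80.80 dB.
Required insertion loss = 85 − 80.80 = 4.20 dB.

4.2 dB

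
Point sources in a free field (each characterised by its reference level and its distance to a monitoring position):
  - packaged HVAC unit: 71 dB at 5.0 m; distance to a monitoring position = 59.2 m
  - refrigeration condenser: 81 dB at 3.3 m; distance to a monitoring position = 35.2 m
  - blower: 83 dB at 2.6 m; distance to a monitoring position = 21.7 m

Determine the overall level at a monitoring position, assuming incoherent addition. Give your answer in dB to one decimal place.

First find each source's level at the receiver (point-source: −20·log₁₀(r/r_ref)), then combine on an intensity basis.
packaged HVAC unit: 71 − 20·log₁₀(59.2/5.0) = 71 − 21.47 = 49.53 dB.
refrigeration condenser: 81 − 20·log₁₀(35.2/3.3) = 81 − 20.56 = 60.44 dB.
blower: 83 − 20·log₁₀(21.7/2.6) = 83 − 18.43 = 64.57 dB.
Σ 10^(L/10) = 4.061e+06 → L_total = 10·log₁₀(4.061e+06) = 66.09 dB.

66.1 dB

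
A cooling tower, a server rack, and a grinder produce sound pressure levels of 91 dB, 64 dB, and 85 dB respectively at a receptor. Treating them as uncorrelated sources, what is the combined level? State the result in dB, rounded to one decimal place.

92.0 dB

Incoherent sources combine by intensity addition: L_total = 10·log₁₀(Σ 10^(L_i/10)).
Σ 10^(L/10) = 10^(91/10) + 10^(64/10) + 10^(85/10) = 1.578e+09.
L_total = 10·log₁₀(1.578e+09) = 91.98 dB.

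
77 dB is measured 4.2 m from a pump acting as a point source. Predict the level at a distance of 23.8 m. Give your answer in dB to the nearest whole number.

For a point source, L₂ = L₁ − 20·log₁₀(r₂/r₁).
L₂ = 77 − 20·log₁₀(23.8/4.2) = 77 − 15.067 = 61.93 dB.

62 dB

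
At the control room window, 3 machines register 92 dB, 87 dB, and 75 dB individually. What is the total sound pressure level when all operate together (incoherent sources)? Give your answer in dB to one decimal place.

Incoherent sources combine by intensity addition: L_total = 10·log₁₀(Σ 10^(L_i/10)).
Σ 10^(L/10) = 10^(92/10) + 10^(87/10) + 10^(75/10) = 2.118e+09.
L_total = 10·log₁₀(2.118e+09) = 93.26 dB.

93.3 dB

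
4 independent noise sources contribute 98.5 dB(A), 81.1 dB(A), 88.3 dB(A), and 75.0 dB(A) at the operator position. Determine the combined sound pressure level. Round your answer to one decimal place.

For uncorrelated sources the intensities add, so convert each level to linear form, sum, and take 10·log₁₀ of the total.
Σ 10^(L/10) = 10^(98.5/10) + 10^(81.1/10) + 10^(88.3/10) + 10^(75.0/10) = 7.916e+09.
L_total = 10·log₁₀(7.916e+09) = 98.99 dB(A).

99.0 dB(A)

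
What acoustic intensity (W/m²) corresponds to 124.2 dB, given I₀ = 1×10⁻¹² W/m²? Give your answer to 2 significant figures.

2.6 W/m²

I/I₀ = 10^(124.2/10) = 2.63e+12, so I = 2.63e+12 × 10⁻¹² W/m².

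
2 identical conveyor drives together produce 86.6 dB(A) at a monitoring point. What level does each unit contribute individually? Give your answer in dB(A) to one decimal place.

83.6 dB(A)

For N identical incoherent sources L_total = L₁ + 10·log₁₀ N, so L₁ = 86.6 − 10·log₁₀(2) = 86.6 − 3.010.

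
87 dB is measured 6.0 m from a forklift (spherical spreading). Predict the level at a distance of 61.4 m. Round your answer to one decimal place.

Point-source attenuation: ΔL = 20·log₁₀(r₂/r₁) = 20·log₁₀(61.4/6.0) = 20.200 dB.
L₂ = 87 − 20·log₁₀(61.4/6.0) = 87 − 20.200 = 66.80 dB.

66.8 dB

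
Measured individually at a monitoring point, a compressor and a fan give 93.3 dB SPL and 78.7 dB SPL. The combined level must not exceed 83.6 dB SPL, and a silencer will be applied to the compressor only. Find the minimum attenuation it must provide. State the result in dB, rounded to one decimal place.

11.4 dB

Everything except the compressor sums to 10^(78.7/10) = 7.413e+07 in linear terms, 78.70 dB SPL.
To meet 83.6 dB SPL overall, the treated compressor may contribute at most 10^(83.6/10) − 7.413e+07 = 1.550e+08, i.e. 81.90 dB SPL.
So the compressor must be reduced from 93.3 to 81.90 dB SPL: IL = 11.40 dB.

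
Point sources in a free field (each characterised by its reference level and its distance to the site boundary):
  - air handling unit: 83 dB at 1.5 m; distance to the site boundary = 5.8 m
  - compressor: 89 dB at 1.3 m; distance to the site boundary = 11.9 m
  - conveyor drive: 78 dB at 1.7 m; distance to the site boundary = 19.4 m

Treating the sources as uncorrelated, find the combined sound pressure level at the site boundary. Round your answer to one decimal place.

73.7 dB

Apply inverse-square spreading to bring every level to the receiver, then sum 10^(L/10).
air handling unit: 83 − 20·log₁₀(5.8/1.5) = 83 − 11.75 = 71.25 dB.
compressor: 89 − 20·log₁₀(11.9/1.3) = 89 − 19.23 = 69.77 dB.
conveyor drive: 78 − 20·log₁₀(19.4/1.7) = 78 − 21.15 = 56.85 dB.
Σ 10^(L/10) = 2.331e+07 → L_total = 10·log₁₀(2.331e+07) = 73.68 dB.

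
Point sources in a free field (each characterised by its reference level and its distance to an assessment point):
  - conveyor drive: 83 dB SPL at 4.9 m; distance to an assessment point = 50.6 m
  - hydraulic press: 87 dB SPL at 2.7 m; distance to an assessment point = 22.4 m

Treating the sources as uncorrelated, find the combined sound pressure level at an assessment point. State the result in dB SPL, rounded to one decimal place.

Apply inverse-square spreading to bring every level to the receiver, then sum 10^(L/10).
conveyor drive: 83 − 20·log₁₀(50.6/4.9) = 83 − 20.28 = 62.72 dB SPL.
hydraulic press: 87 − 20·log₁₀(22.4/2.7) = 87 − 18.38 = 68.62 dB SPL.
Σ 10^(L/10) = 9.153e+06 → L_total = 10·log₁₀(9.153e+06) = 69.62 dB SPL.

69.6 dB SPL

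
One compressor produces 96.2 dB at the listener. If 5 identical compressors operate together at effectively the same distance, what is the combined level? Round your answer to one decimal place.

L_total = L₁ + 10·log₁₀ N for N identical incoherent sources.
L_total = 96.2 + 10·log₁₀(5) = 96.2 + 6.990 = 103.19 dB.

103.2 dB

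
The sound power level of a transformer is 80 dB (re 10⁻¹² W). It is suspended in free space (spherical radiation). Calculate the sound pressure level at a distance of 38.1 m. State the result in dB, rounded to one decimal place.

The power spreads over a sphere of area 4π·r², so L_p = L_w − 10·log₁₀(4π·r²).
4π·r² = 1.824e+04 m², 10·log₁₀ of that is 42.611 dB.
L_p = 80 − 42.611 = 37.39 dB.

37.4 dB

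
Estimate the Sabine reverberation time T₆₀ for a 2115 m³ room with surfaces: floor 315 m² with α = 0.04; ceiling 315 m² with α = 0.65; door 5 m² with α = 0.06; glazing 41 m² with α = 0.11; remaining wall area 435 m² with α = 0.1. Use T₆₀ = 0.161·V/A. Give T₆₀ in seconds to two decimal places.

Total absorption A = 315·0.04 + 315·0.65 + 5·0.06 + 41·0.11 + 435·0.1 = 265.66 m² sabins.
T₆₀ = 0.161·V/A = 0.161·2115/265.66 = 1.282 s.

1.28 s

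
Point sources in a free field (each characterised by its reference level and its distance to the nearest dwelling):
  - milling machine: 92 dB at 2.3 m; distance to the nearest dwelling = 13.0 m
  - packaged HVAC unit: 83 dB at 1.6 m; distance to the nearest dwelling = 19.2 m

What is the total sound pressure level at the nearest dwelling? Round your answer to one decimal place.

Propagate each source to the receiver with L = L_ref − 20·log₁₀(r/r_ref), then add intensities.
milling machine: 92 − 20·log₁₀(13.0/2.3) = 92 − 15.04 = 76.96 dB.
packaged HVAC unit: 83 − 20·log₁₀(19.2/1.6) = 83 − 21.58 = 61.42 dB.
Σ 10^(L/10) = 5.100e+07 → L_total = 10·log₁₀(5.100e+07) = 77.08 dB.

77.1 dB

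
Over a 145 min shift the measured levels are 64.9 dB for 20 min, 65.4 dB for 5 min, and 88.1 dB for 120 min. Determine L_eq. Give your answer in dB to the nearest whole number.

87 dB

Weight each interval's intensity by its duration and average over T = 145 min:
Σ tᵢ·10^(Lᵢ/10) = 20·10^(64.9/10) + 5·10^(65.4/10) + 120·10^(88.1/10) = 7.756e+10.
L_eq = 10·log₁₀(7.756e+10/145) = 87.28 dB.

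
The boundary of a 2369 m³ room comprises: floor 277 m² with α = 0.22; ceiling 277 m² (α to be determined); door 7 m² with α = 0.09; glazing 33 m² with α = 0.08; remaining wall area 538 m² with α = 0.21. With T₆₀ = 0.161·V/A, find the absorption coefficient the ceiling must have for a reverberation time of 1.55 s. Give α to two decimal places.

Required total absorption A = 0.161·2369/1.55 = 246.07 m².
Absorption from the other surfaces = 277·0.22 + 7·0.09 + 33·0.08 + 538·0.21 = 177.19 m², so the ceiling must supply 68.88 m² over 277 m².
α = 68.88/277 = 0.249.

0.25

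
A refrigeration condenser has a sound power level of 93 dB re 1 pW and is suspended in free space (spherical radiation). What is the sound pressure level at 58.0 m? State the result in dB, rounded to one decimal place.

Free-field spherical radiation: L_p = L_w − 10·log₁₀(4π·r²), r = 58.0 m.
4π·r² = 4.227e+04 m², 10·log₁₀ of that is 46.261 dB.
L_p = 93 − 46.261 = 46.74 dB.

46.7 dB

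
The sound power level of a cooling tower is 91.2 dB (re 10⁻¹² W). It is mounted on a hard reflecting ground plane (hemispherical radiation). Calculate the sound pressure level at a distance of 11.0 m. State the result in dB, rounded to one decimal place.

The power spreads over a hemisphere of area 2π·r², so L_p = L_w − 10·log₁₀(2π·r²).
2π·r² = 760.3 m², 10·log₁₀ of that is 28.810 dB.
L_p = 91.2 − 28.810 = 62.39 dB.

62.4 dB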